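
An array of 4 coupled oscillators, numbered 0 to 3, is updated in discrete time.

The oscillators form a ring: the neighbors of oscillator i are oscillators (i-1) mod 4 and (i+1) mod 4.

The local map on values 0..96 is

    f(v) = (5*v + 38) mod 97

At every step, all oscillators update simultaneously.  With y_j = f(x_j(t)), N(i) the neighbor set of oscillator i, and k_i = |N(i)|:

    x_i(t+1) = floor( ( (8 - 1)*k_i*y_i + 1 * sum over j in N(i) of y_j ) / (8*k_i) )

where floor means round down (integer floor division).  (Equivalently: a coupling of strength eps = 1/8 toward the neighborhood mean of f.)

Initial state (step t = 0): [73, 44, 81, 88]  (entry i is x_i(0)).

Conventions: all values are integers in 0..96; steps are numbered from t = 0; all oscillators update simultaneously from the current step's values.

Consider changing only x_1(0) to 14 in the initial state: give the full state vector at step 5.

Answer: [49, 24, 35, 46]
Key observation: This trace re-runs the system from the modified initial state.

Derivation:
t=0: [73, 14, 81, 88]
t=1: [19, 14, 54, 83]
t=2: [36, 12, 19, 60]
t=3: [24, 4, 34, 44]
t=4: [61, 55, 19, 60]
t=5: [49, 24, 35, 46]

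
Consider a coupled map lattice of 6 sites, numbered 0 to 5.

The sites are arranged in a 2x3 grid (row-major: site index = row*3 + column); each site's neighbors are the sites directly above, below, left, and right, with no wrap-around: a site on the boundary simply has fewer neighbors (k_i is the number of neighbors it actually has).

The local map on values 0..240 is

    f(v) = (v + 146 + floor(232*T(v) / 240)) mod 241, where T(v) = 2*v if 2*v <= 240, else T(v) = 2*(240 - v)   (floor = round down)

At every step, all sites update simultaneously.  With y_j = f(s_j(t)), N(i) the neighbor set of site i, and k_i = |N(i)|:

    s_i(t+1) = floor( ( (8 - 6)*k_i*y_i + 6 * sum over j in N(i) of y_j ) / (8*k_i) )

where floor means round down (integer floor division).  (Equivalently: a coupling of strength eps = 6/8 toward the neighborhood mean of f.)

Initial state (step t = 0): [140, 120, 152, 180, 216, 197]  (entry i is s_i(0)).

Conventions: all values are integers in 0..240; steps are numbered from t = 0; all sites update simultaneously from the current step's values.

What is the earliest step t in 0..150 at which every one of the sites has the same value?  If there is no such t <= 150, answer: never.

Simulating step by step:
t=0: [140, 120, 152, 180, 216, 197]  (not all equal)
t=1: [140, 162, 132, 202, 142, 194]  (not all equal)
t=2: [208, 173, 152, 222, 205, 136]  (not all equal)
t=3: [181, 196, 134, 171, 136, 151]  (not all equal)
t=4: [198, 97, 155, 127, 156, 58]  (not all equal)
t=5: [120, 205, 155, 154, 124, 186]  (not all equal)
t=6: [154, 107, 195, 66, 152, 137]  (not all equal)
t=7: [174, 214, 128, 194, 135, 155]  (not all equal)
t=8: [185, 96, 149, 124, 145, 59]  (not all equal)
t=9: [123, 211, 156, 163, 127, 192]  (not all equal)
t=10: [148, 104, 191, 62, 146, 134]  (not all equal)
t=11: [168, 215, 127, 194, 132, 158]  (not all equal)
t=12: [186, 98, 148, 127, 145, 60]  (not all equal)
t=13: [124, 212, 159, 162, 128, 193]  (not all equal)
t=14: [148, 102, 189, 61, 146, 132]  (not all equal)
t=15: [165, 214, 126, 194, 130, 160]  (not all equal)
t=16: [187, 100, 148, 129, 145, 60]  (not all equal)
t=17: [125, 213, 162, 161, 129, 193]  (not all equal)
t=18: [148, 101, 188, 61, 145, 131]  (not all equal)
t=19: [164, 214, 125, 194, 130, 161]  (not all equal)
t=20: [187, 100, 147, 129, 145, 60]  (not all equal)
t=21: [125, 214, 162, 161, 129, 194]  (not all equal)
t=22: [147, 101, 187, 61, 145, 130]  (not all equal)
t=23: [164, 214, 126, 194, 130, 161]  (not all equal)
t=24: [187, 100, 147, 129, 145, 60]  (not all equal)

Answer: never
Key observation: The state at step 20 reappears at step 24 — the system is in a cycle of period 4 from step 20 on.  No step 0..24 is synchronized, and the cycle repeats forever, so no step up to 150 (or ever) has all sites equal.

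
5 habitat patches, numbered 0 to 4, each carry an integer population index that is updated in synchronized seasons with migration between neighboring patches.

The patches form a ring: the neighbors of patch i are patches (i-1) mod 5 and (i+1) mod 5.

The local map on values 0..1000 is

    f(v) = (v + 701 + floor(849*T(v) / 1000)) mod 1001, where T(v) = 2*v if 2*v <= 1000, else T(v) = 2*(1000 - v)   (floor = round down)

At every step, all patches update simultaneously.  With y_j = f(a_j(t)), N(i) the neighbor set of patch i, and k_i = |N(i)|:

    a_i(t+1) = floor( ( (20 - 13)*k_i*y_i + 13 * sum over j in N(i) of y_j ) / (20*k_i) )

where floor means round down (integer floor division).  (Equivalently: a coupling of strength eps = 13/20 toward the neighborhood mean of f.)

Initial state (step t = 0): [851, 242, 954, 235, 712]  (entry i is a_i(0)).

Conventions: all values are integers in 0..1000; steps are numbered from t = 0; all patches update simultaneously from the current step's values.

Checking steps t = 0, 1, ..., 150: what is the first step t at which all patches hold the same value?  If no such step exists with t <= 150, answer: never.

Simulating step by step:
t=0: [851, 242, 954, 235, 712]  (not all equal)
t=1: [688, 622, 479, 647, 685]  (not all equal)
t=2: [932, 957, 967, 952, 927]  (not all equal)
t=3: [742, 733, 728, 735, 743]  (not all equal)
t=4: [881, 885, 886, 884, 880]  (not all equal)
t=5: [782, 780, 779, 780, 782]  (not all equal)
t=6: [852, 853, 853, 853, 852]  (not all equal)
t=7: [802, 802, 802, 802, 802]  (all equal)

Answer: 7
Key observation: Synchronization is absorbing here: once all patches are equal they stay equal, and step 7 is the first all-equal step.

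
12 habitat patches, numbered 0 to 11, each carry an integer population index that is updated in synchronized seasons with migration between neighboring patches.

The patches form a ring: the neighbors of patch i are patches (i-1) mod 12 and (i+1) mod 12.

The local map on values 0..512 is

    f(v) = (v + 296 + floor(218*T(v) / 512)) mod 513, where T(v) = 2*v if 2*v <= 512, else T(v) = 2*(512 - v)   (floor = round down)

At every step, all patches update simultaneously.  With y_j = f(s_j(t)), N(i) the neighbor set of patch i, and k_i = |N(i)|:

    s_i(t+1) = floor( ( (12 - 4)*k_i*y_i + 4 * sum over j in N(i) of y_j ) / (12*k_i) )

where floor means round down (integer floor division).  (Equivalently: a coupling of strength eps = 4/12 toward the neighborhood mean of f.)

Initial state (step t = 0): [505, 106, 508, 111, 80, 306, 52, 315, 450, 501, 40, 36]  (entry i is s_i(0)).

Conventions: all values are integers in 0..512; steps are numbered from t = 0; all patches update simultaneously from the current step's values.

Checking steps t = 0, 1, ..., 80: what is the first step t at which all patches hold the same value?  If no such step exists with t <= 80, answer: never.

Answer: 4
Key observation: Synchronization is absorbing here: once all patches are equal they stay equal, and step 4 is the first all-equal step.

Derivation:
t=0: [505, 106, 508, 111, 80, 306, 52, 315, 450, 501, 40, 36]  (not all equal)
t=1: [337, 425, 361, 457, 423, 315, 349, 289, 283, 304, 355, 351]  (not all equal)
t=2: [271, 278, 276, 282, 279, 268, 267, 262, 261, 264, 269, 270]  (not all equal)
t=3: [259, 259, 259, 259, 259, 258, 257, 257, 257, 257, 258, 258]  (not all equal)
t=4: [257, 257, 257, 257, 257, 257, 257, 257, 257, 257, 257, 257]  (all equal)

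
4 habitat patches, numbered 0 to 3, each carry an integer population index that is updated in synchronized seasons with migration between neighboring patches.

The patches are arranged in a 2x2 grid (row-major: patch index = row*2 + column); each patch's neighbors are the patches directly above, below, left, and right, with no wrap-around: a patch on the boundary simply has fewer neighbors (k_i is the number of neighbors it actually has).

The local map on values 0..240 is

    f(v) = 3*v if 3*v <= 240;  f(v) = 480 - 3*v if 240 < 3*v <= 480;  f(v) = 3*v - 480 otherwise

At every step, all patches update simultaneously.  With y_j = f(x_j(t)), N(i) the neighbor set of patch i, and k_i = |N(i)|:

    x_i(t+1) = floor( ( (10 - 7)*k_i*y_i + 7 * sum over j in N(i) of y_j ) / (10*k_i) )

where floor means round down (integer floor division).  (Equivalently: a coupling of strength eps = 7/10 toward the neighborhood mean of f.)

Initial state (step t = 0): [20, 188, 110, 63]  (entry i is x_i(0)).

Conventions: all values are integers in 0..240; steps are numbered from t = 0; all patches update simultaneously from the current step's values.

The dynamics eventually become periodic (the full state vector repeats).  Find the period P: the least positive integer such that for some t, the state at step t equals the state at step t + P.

Answer: 3
Key observation: The state at step 72, [22, 13, 13, 22], reappears at step 75 — and no state repeats earlier — so the cycle the system enters has period 3.

Derivation:
t=0: [20, 188, 110, 63]
t=1: [99, 112, 132, 138]
t=2: [134, 130, 112, 99]
t=3: [105, 118, 134, 136]
t=4: [120, 120, 106, 93]
t=5: [134, 148, 160, 159]
t=6: [36, 39, 28, 13]
t=7: [102, 86, 76, 82]
t=8: [209, 209, 211, 227]
t=9: [149, 165, 167, 165]
t=10: [22, 21, 23, 17]
t=11: [66, 59, 61, 61]
t=12: [185, 186, 188, 180]
t=13: [79, 70, 72, 74]
t=14: [220, 223, 225, 215]
t=15: [188, 177, 179, 183]
t=16: [63, 68, 70, 58]
t=17: [201, 188, 190, 197]
t=18: [97, 107, 108, 94]
t=19: [166, 183, 182, 169]
t=20: [52, 36, 35, 55]
t=21: [121, 144, 143, 124]
t=22: [69, 93, 94, 67]
t=23: [201, 203, 202, 199]
t=24: [126, 122, 121, 124]
t=25: [111, 107, 108, 113]
t=26: [154, 148, 147, 152]
t=27: [31, 25, 26, 33]
t=28: [81, 89, 90, 83]
t=29: [219, 227, 226, 217]
t=30: [192, 182, 181, 190]
t=31: [73, 84, 84, 72]
t=32: [225, 220, 220, 224]
t=33: [184, 189, 189, 183]
t=34: [82, 75, 75, 81]
t=35: [227, 232, 232, 228]
t=36: [211, 206, 206, 212]
t=37: [142, 149, 149, 143]
t=38: [39, 46, 46, 38]
t=39: [131, 122, 122, 130]
t=40: [105, 96, 96, 106]
t=41: [183, 172, 172, 183]
t=42: [45, 59, 59, 45]
t=43: [164, 147, 147, 164]
t=44: [30, 20, 20, 30]
t=45: [69, 81, 81, 69]
t=46: [228, 216, 216, 228]
t=47: [178, 193, 193, 178]
t=48: [85, 67, 67, 85]
t=49: [208, 217, 217, 208]
t=50: [162, 152, 152, 162]
t=51: [18, 11, 11, 18]
t=52: [39, 47, 47, 39]
t=53: [133, 124, 124, 133]
t=54: [99, 89, 89, 99]
t=55: [204, 192, 192, 204]
t=56: [106, 121, 121, 106]
t=57: [130, 148, 148, 130]
t=58: [52, 73, 73, 52]
t=59: [200, 174, 174, 200]
t=60: [65, 96, 96, 65]
t=61: [192, 194, 194, 192]
t=62: [100, 97, 97, 100]
t=63: [186, 182, 182, 186]
t=64: [69, 74, 74, 69]
t=65: [217, 211, 211, 217]
t=66: [158, 165, 165, 158]
t=67: [12, 8, 8, 12]
t=68: [27, 32, 32, 27]
t=69: [91, 85, 85, 91]
t=70: [219, 212, 212, 219]
t=71: [162, 170, 170, 162]
t=72: [22, 13, 13, 22]
t=73: [47, 57, 57, 47]
t=74: [162, 150, 150, 162]
t=75: [22, 13, 13, 22]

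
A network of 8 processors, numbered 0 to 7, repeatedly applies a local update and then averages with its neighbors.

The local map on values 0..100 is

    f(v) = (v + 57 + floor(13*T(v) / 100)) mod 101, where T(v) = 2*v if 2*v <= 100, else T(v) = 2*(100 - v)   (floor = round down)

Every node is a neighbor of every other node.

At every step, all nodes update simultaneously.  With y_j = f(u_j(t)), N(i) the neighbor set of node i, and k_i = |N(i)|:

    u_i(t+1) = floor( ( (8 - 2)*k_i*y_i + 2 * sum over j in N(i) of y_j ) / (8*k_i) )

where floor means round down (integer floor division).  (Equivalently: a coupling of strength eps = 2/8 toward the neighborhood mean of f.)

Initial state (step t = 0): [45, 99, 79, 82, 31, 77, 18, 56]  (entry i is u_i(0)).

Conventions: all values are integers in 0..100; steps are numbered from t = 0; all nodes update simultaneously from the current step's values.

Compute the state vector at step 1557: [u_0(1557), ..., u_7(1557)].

Simulating step by step:
t=0: [45, 99, 79, 82, 31, 77, 18, 56]
t=1: [22, 53, 42, 43, 82, 40, 70, 30]
t=2: [70, 25, 16, 17, 40, 14, 34, 77]
t=3: [41, 80, 72, 73, 21, 70, 88, 44]
t=4: [15, 39, 35, 36, 69, 34, 44, 18]
t=5: [64, 14, 10, 11, 34, 81, 18, 67]
t=6: [38, 70, 66, 67, 88, 46, 74, 39]
t=7: [9, 30, 28, 29, 40, 16, 32, 10]
t=8: [69, 88, 87, 87, 25, 76, 90, 70]
t=9: [37, 47, 46, 46, 76, 40, 47, 37]
t=10: [5, 14, 13, 13, 30, 8, 14, 5]
t=11: [65, 73, 72, 72, 87, 68, 73, 65]
t=12: [31, 35, 35, 35, 42, 32, 35, 31]
t=13: [79, 10, 10, 10, 16, 79, 10, 79]
t=14: [45, 66, 66, 66, 71, 45, 66, 45]
t=15: [15, 28, 28, 28, 31, 15, 28, 15]
t=16: [78, 90, 90, 90, 93, 78, 90, 78]
t=17: [40, 47, 47, 47, 48, 40, 47, 40]
t=18: [7, 14, 14, 14, 14, 7, 14, 7]
t=19: [66, 73, 73, 73, 73, 66, 73, 66]
t=20: [31, 35, 35, 35, 35, 31, 35, 31]
t=21: [78, 10, 10, 10, 10, 78, 10, 78]
t=22: [44, 65, 65, 65, 65, 44, 65, 44]
t=23: [14, 27, 27, 27, 27, 14, 27, 14]
t=24: [77, 89, 89, 89, 89, 77, 89, 77]
t=25: [39, 46, 46, 46, 46, 39, 46, 39]
t=26: [6, 12, 12, 12, 12, 6, 12, 6]
t=27: [65, 71, 71, 71, 71, 65, 71, 65]
t=28: [30, 33, 33, 33, 33, 30, 33, 30]
t=29: [94, 97, 97, 97, 97, 94, 97, 94]
t=30: [51, 52, 52, 52, 52, 51, 52, 51]
t=31: [19, 19, 19, 19, 19, 19, 19, 19]
t=32: [80, 80, 80, 80, 80, 80, 80, 80]
t=33: [41, 41, 41, 41, 41, 41, 41, 41]
t=34: [7, 7, 7, 7, 7, 7, 7, 7]
t=35: [65, 65, 65, 65, 65, 65, 65, 65]
t=36: [30, 30, 30, 30, 30, 30, 30, 30]
t=37: [94, 94, 94, 94, 94, 94, 94, 94]
t=38: [51, 51, 51, 51, 51, 51, 51, 51]
t=39: [19, 19, 19, 19, 19, 19, 19, 19]

Answer: [94, 94, 94, 94, 94, 94, 94, 94]
Key observation: The state at step 31, [19, 19, 19, 19, 19, 19, 19, 19], reappears at step 39: the system is in a cycle of period 8 from step 31 on.  Therefore the state at step 1557 equals the state at step 31 + ((1557 - 31) mod 8) = 37, which is [94, 94, 94, 94, 94, 94, 94, 94].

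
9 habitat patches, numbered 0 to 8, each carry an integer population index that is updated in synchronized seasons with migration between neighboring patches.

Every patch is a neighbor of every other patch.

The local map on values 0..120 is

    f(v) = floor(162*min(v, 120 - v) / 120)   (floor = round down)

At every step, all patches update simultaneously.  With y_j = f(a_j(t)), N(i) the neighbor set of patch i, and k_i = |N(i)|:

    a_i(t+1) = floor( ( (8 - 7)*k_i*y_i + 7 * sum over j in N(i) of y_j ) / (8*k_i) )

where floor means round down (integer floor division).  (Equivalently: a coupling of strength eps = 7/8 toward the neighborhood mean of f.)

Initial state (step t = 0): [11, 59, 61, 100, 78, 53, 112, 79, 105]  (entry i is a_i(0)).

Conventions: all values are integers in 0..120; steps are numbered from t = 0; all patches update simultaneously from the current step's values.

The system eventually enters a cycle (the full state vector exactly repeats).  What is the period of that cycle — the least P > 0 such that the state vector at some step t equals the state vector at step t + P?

Answer: 10
Key observation: The state at step 2, [60, 60, 60, 60, 60, 60, 60, 60, 60], reappears at step 12 — and no state repeats earlier — so the cycle the system enters has period 10.

Derivation:
t=0: [11, 59, 61, 100, 78, 53, 112, 79, 105]
t=1: [45, 46, 46, 45, 45, 46, 45, 45, 45]
t=2: [60, 60, 60, 60, 60, 60, 60, 60, 60]
t=3: [81, 81, 81, 81, 81, 81, 81, 81, 81]
t=4: [52, 52, 52, 52, 52, 52, 52, 52, 52]
t=5: [70, 70, 70, 70, 70, 70, 70, 70, 70]
t=6: [67, 67, 67, 67, 67, 67, 67, 67, 67]
t=7: [71, 71, 71, 71, 71, 71, 71, 71, 71]
t=8: [66, 66, 66, 66, 66, 66, 66, 66, 66]
t=9: [72, 72, 72, 72, 72, 72, 72, 72, 72]
t=10: [64, 64, 64, 64, 64, 64, 64, 64, 64]
t=11: [75, 75, 75, 75, 75, 75, 75, 75, 75]
t=12: [60, 60, 60, 60, 60, 60, 60, 60, 60]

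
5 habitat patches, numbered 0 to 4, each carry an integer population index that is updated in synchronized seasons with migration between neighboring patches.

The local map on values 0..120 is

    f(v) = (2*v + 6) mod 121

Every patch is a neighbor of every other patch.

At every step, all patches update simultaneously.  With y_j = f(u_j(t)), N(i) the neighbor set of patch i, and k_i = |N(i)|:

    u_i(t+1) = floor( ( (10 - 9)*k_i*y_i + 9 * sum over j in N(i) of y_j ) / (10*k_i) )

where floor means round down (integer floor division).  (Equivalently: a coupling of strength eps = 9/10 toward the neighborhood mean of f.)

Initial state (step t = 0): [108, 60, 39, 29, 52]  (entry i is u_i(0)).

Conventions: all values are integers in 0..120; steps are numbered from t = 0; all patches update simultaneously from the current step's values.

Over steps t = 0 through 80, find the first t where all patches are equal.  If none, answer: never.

Simulating step by step:
t=0: [108, 60, 39, 29, 52]  (not all equal)
t=1: [69, 81, 71, 73, 68]  (not all equal)
t=2: [30, 27, 30, 29, 30]  (not all equal)
t=3: [64, 64, 64, 64, 64]  (all equal)

Answer: 3
Key observation: Synchronization is absorbing here: once all patches are equal they stay equal, and step 3 is the first all-equal step.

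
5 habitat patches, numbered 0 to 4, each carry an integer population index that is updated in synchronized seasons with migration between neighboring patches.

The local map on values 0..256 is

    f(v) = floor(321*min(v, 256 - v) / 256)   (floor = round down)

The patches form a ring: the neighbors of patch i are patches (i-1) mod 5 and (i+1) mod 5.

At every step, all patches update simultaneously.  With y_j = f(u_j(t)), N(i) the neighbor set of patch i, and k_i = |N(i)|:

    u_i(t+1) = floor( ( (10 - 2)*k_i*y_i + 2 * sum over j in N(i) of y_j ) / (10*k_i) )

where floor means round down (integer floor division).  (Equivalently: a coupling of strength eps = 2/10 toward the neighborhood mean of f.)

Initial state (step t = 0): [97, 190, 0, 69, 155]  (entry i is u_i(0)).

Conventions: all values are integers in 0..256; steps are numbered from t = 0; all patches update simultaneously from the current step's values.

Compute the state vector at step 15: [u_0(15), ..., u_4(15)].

Simulating step by step:
t=0: [97, 190, 0, 69, 155]
t=1: [117, 77, 16, 81, 121]
t=2: [141, 93, 35, 97, 145]
t=3: [140, 111, 58, 115, 137]
t=4: [144, 132, 85, 137, 148]
t=5: [141, 148, 115, 143, 136]
t=6: [143, 136, 142, 142, 148]
t=7: [141, 148, 142, 141, 136]
t=8: [143, 136, 141, 144, 148]
t=9: [141, 148, 144, 139, 136]
t=10: [143, 136, 140, 145, 149]
t=11: [141, 148, 144, 139, 135]
t=12: [143, 136, 140, 145, 149]
t=13: [141, 148, 144, 139, 135]
t=14: [143, 136, 140, 145, 149]
t=15: [141, 148, 144, 139, 135]

Answer: [141, 148, 144, 139, 135]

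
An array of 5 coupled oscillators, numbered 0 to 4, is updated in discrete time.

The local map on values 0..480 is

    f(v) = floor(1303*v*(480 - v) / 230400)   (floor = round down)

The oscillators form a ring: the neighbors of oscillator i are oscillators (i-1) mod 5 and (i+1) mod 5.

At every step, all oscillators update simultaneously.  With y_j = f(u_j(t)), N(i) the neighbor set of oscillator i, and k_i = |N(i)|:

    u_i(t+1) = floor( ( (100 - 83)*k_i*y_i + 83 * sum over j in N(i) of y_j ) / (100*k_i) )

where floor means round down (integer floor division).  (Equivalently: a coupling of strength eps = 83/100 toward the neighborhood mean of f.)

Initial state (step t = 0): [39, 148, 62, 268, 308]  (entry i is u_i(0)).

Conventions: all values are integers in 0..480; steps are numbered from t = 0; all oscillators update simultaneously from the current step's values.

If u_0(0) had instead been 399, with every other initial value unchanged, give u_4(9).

Simulating step by step:
t=0: [399, 148, 62, 268, 308]
t=1: [269, 183, 272, 239, 259]
t=2: [315, 317, 316, 321, 322]
t=3: [290, 292, 290, 289, 289]
t=4: [311, 310, 311, 311, 311]
t=5: [297, 297, 297, 297, 297]
t=6: [307, 307, 307, 307, 307]
t=7: [300, 300, 300, 300, 300]
t=8: [305, 305, 305, 305, 305]
t=9: [301, 301, 301, 301, 301]

Answer: u_4(9) = 301
Key observation: This trace re-runs the system from the modified initial state.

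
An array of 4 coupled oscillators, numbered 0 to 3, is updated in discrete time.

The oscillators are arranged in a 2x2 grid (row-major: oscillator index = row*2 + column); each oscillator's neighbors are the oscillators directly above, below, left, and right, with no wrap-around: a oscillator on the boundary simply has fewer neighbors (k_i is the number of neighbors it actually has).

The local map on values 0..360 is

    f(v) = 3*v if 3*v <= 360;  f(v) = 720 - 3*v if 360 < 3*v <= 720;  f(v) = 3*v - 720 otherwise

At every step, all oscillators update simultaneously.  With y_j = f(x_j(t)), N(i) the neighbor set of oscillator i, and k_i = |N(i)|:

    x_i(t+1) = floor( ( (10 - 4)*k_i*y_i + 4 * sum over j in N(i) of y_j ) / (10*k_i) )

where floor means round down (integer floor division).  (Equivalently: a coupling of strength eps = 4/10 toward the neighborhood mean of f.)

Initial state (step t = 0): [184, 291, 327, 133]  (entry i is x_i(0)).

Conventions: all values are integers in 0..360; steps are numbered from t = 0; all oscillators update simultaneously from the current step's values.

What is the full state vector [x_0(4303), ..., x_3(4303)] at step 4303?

Answer: [153, 153, 153, 153]
Key observation: The state at step 38, [189, 189, 189, 189], reappears at step 42: the system is in a cycle of period 4 from step 38 on.  Therefore the state at step 4303 equals the state at step 38 + ((4303 - 38) mod 4) = 39, which is [153, 153, 153, 153].

Derivation:
t=0: [184, 291, 327, 133]
t=1: [183, 189, 254, 275]
t=2: [141, 147, 80, 102]
t=3: [282, 288, 264, 287]
t=4: [118, 139, 96, 127]
t=5: [330, 320, 311, 321]
t=6: [252, 246, 230, 236]
t=7: [31, 20, 27, 16]
t=8: [84, 64, 76, 57]
t=9: [235, 199, 221, 186]
t=10: [45, 109, 69, 133]
t=11: [187, 287, 215, 299]
t=12: [138, 151, 112, 149]
t=13: [304, 276, 317, 284]
t=14: [183, 129, 203, 147]
t=15: [191, 289, 156, 256]
t=16: [168, 127, 190, 108]
t=17: [227, 311, 198, 292]
t=18: [91, 166, 114, 161]
t=19: [276, 235, 307, 255]
t=20: [108, 39, 151, 70]
t=21: [271, 177, 267, 202]
t=22: [109, 154, 90, 122]
t=23: [301, 291, 298, 318]
t=24: [175, 175, 187, 205]
t=25: [187, 177, 155, 133]
t=26: [184, 209, 249, 281]
t=27: [124, 114, 74, 97]
t=28: [321, 333, 261, 287]
t=29: [214, 244, 114, 153]
t=30: [117, 75, 273, 227]
t=31: [275, 213, 137, 88]
t=32: [141, 122, 259, 236]
t=33: [260, 274, 96, 89]
t=34: [114, 126, 238, 238]
t=35: [274, 274, 73, 73]
t=36: [125, 125, 195, 195]
t=37: [303, 303, 177, 177]
t=38: [189, 189, 189, 189]
t=39: [153, 153, 153, 153]
t=40: [261, 261, 261, 261]
t=41: [63, 63, 63, 63]
t=42: [189, 189, 189, 189]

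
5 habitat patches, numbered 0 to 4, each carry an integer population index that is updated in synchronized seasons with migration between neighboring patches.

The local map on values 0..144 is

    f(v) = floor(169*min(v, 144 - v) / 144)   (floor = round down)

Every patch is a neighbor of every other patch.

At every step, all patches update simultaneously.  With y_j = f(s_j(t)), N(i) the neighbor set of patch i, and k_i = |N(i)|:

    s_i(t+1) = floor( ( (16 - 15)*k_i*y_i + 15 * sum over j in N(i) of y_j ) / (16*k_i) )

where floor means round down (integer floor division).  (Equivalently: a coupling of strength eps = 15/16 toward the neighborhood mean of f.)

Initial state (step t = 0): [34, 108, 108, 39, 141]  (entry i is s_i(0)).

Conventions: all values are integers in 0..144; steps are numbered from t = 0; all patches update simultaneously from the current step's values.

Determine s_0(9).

Answer: s_0(9) = 80

Derivation:
t=0: [34, 108, 108, 39, 141]
t=1: [33, 32, 32, 32, 39]
t=2: [38, 39, 39, 39, 37]
t=3: [44, 44, 44, 44, 44]
t=4: [51, 51, 51, 51, 51]
t=5: [59, 59, 59, 59, 59]
t=6: [69, 69, 69, 69, 69]
t=7: [80, 80, 80, 80, 80]
t=8: [75, 75, 75, 75, 75]
t=9: [80, 80, 80, 80, 80]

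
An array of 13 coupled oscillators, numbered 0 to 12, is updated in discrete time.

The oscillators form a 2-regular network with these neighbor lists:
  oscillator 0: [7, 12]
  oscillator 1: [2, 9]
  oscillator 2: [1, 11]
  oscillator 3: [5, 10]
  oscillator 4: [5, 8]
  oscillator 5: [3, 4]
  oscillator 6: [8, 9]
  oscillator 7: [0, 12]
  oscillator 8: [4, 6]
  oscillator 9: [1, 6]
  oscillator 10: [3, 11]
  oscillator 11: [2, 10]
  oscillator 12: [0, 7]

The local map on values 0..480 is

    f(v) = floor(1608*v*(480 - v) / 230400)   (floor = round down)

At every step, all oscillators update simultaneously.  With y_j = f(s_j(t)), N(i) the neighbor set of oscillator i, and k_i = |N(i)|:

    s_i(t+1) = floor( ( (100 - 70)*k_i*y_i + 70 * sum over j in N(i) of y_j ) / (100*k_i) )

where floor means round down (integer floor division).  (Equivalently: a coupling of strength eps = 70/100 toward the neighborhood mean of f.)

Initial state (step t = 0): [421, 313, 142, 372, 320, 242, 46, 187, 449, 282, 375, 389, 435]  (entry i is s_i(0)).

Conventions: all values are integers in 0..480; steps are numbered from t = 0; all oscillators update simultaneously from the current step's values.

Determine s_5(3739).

Simulating step by step:
t=0: [421, 313, 142, 372, 320, 242, 46, 187, 449, 282, 375, 389, 435]
t=1: [233, 362, 314, 320, 281, 343, 211, 222, 202, 292, 266, 286, 235]
t=2: [400, 350, 348, 360, 368, 359, 389, 400, 392, 357, 379, 382, 400]
t=3: [223, 314, 298, 289, 276, 296, 265, 223, 258, 289, 276, 283, 223]
t=4: [399, 375, 376, 385, 390, 385, 393, 399, 395, 381, 388, 386, 399]
t=5: [225, 269, 266, 252, 244, 251, 245, 225, 238, 258, 252, 258, 225]
t=6: [400, 397, 397, 400, 401, 400, 400, 400, 401, 398, 399, 398, 400]
t=7: [223, 228, 228, 223, 221, 222, 223, 223, 221, 226, 225, 227, 223]
t=8: [399, 400, 400, 399, 399, 399, 399, 399, 399, 399, 399, 400, 399]
t=9: [225, 223, 223, 225, 225, 225, 225, 225, 225, 224, 224, 223, 225]
t=10: [400, 399, 399, 400, 400, 400, 400, 400, 400, 399, 399, 399, 400]
t=11: [223, 225, 225, 223, 223, 223, 223, 223, 223, 224, 224, 225, 223]
t=12: [399, 400, 400, 399, 399, 399, 399, 399, 399, 399, 399, 400, 399]

Answer: s_5(3739) = 223
Key observation: The state at step 8, [399, 400, 400, 399, 399, 399, 399, 399, 399, 399, 399, 400, 399], reappears at step 12: the system is in a cycle of period 4 from step 8 on.  Therefore the state at step 3739 equals the state at step 8 + ((3739 - 8) mod 4) = 11, which is [223, 225, 225, 223, 223, 223, 223, 223, 223, 224, 224, 225, 223].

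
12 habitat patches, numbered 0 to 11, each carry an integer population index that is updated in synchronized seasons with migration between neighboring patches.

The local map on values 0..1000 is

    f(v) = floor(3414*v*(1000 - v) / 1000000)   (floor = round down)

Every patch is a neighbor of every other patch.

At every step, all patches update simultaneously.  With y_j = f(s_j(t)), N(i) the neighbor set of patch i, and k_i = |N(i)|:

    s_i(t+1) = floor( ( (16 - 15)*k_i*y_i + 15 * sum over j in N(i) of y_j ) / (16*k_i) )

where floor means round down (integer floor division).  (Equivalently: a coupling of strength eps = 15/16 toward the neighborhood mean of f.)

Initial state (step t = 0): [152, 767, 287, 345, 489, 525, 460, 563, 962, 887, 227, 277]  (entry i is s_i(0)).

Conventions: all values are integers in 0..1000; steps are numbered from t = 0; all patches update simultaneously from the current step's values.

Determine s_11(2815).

Simulating step by step:
t=0: [152, 767, 287, 345, 489, 525, 460, 563, 962, 887, 227, 277]
t=1: [642, 638, 636, 635, 633, 633, 633, 633, 649, 644, 639, 637]
t=2: [788, 788, 788, 788, 788, 788, 788, 788, 788, 788, 788, 788]
t=3: [570, 570, 570, 570, 570, 570, 570, 570, 570, 570, 570, 570]
t=4: [836, 836, 836, 836, 836, 836, 836, 836, 836, 836, 836, 836]
t=5: [468, 468, 468, 468, 468, 468, 468, 468, 468, 468, 468, 468]
t=6: [850, 850, 850, 850, 850, 850, 850, 850, 850, 850, 850, 850]
t=7: [435, 435, 435, 435, 435, 435, 435, 435, 435, 435, 435, 435]
t=8: [839, 839, 839, 839, 839, 839, 839, 839, 839, 839, 839, 839]
t=9: [461, 461, 461, 461, 461, 461, 461, 461, 461, 461, 461, 461]
t=10: [848, 848, 848, 848, 848, 848, 848, 848, 848, 848, 848, 848]
t=11: [440, 440, 440, 440, 440, 440, 440, 440, 440, 440, 440, 440]
t=12: [841, 841, 841, 841, 841, 841, 841, 841, 841, 841, 841, 841]
t=13: [456, 456, 456, 456, 456, 456, 456, 456, 456, 456, 456, 456]
t=14: [846, 846, 846, 846, 846, 846, 846, 846, 846, 846, 846, 846]
t=15: [444, 444, 444, 444, 444, 444, 444, 444, 444, 444, 444, 444]
t=16: [842, 842, 842, 842, 842, 842, 842, 842, 842, 842, 842, 842]
t=17: [454, 454, 454, 454, 454, 454, 454, 454, 454, 454, 454, 454]
t=18: [846, 846, 846, 846, 846, 846, 846, 846, 846, 846, 846, 846]

Answer: s_11(2815) = 444
Key observation: The state at step 14, [846, 846, 846, 846, 846, 846, 846, 846, 846, 846, 846, 846], reappears at step 18: the system is in a cycle of period 4 from step 14 on.  Therefore the state at step 2815 equals the state at step 14 + ((2815 - 14) mod 4) = 15, which is [444, 444, 444, 444, 444, 444, 444, 444, 444, 444, 444, 444].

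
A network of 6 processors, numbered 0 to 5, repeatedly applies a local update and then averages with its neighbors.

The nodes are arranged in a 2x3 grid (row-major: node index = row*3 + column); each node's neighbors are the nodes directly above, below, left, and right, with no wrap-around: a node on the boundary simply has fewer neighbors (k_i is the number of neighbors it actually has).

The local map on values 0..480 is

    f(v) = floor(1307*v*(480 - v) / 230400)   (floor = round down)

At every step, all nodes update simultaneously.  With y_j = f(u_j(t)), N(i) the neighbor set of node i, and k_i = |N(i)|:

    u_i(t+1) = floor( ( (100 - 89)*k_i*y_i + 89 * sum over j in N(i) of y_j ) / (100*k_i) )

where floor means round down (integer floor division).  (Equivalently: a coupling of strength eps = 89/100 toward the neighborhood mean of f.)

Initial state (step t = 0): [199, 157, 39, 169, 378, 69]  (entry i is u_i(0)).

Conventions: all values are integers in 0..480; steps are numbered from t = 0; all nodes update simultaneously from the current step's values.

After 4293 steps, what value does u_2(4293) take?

Simulating step by step:
t=0: [199, 157, 39, 169, 378, 69]
t=1: [295, 219, 209, 270, 244, 157]
t=2: [321, 319, 307, 317, 312, 319]
t=3: [291, 295, 292, 293, 292, 298]
t=4: [309, 310, 308, 310, 308, 310]
t=5: [298, 299, 298, 299, 298, 299]
t=6: [307, 307, 307, 307, 307, 307]
t=7: [301, 301, 301, 301, 301, 301]
t=8: [305, 305, 305, 305, 305, 305]
t=9: [302, 302, 302, 302, 302, 302]
t=10: [304, 304, 304, 304, 304, 304]
t=11: [303, 303, 303, 303, 303, 303]
t=12: [304, 304, 304, 304, 304, 304]

Answer: u_2(4293) = 303
Key observation: The state at step 10, [304, 304, 304, 304, 304, 304], reappears at step 12: the system is in a cycle of period 2 from step 10 on.  Therefore the state at step 4293 equals the state at step 10 + ((4293 - 10) mod 2) = 11, which is [303, 303, 303, 303, 303, 303].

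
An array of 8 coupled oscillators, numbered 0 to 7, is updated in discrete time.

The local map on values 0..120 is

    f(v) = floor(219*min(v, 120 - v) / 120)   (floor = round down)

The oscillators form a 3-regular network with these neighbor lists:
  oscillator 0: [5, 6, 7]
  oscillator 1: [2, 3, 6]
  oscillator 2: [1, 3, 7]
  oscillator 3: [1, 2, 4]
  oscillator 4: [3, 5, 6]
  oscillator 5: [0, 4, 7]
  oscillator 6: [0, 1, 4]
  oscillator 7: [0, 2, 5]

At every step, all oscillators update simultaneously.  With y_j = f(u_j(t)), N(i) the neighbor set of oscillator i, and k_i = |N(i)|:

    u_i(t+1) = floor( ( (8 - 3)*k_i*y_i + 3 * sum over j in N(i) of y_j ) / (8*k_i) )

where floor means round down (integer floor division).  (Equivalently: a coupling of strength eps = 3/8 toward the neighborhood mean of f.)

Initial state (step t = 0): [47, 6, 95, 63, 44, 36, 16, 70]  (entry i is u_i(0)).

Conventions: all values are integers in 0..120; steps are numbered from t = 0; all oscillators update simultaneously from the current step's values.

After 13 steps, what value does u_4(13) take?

Answer: u_4(13) = 90

Derivation:
t=0: [47, 6, 95, 63, 44, 36, 16, 70]
t=1: [76, 28, 53, 81, 74, 72, 40, 81]
t=2: [78, 61, 84, 73, 80, 83, 72, 77]
t=3: [76, 96, 74, 83, 75, 70, 86, 74]
t=4: [79, 53, 76, 67, 78, 87, 64, 83]
t=5: [74, 94, 82, 91, 79, 64, 94, 68]
t=6: [82, 50, 67, 56, 71, 95, 54, 90]
t=7: [67, 93, 90, 98, 86, 54, 92, 60]
t=8: [92, 48, 58, 45, 62, 94, 57, 99]
t=9: [55, 90, 91, 88, 94, 53, 95, 49]
t=10: [91, 53, 57, 55, 54, 89, 53, 86]
t=11: [59, 97, 97, 99, 92, 61, 90, 65]
t=12: [99, 42, 48, 40, 56, 99, 58, 94]
t=13: [47, 80, 78, 78, 90, 47, 92, 49]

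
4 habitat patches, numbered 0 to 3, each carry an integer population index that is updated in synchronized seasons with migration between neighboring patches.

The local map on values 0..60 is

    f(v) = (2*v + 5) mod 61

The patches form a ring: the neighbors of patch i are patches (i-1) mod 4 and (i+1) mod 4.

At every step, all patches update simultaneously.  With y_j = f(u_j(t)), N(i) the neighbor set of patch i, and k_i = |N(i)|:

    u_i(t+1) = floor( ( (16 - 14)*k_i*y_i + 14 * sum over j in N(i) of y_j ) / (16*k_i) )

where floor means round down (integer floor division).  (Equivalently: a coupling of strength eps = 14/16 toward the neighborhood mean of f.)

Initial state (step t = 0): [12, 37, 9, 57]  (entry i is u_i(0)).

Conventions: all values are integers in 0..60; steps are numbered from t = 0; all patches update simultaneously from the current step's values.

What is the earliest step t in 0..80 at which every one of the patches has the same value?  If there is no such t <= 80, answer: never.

Simulating step by step:
t=0: [12, 37, 9, 57]  (not all equal)
t=1: [36, 25, 36, 30]  (not all equal)
t=2: [27, 20, 27, 14]  (not all equal)
t=3: [41, 57, 41, 55]  (not all equal)
t=4: [52, 30, 52, 29]  (not all equal)
t=5: [8, 42, 8, 42]  (not all equal)
t=6: [27, 21, 27, 21]  (not all equal)
t=7: [48, 57, 48, 57]  (not all equal)
t=8: [55, 42, 55, 42]  (not all equal)
t=9: [31, 50, 31, 50]  (not all equal)
t=10: [39, 10, 39, 10]  (not all equal)
t=11: [24, 22, 24, 22]  (not all equal)
t=12: [49, 52, 49, 52]  (not all equal)
t=13: [47, 42, 47, 42]  (not all equal)
t=14: [29, 36, 29, 36]  (not all equal)
t=15: [14, 3, 14, 3]  (not all equal)
t=16: [13, 30, 13, 30]  (not all equal)
t=17: [7, 27, 7, 27]  (not all equal)
t=18: [54, 24, 54, 24]  (not all equal)
t=19: [52, 52, 52, 52]  (all equal)

Answer: 19
Key observation: Synchronization is absorbing here: once all patches are equal they stay equal, and step 19 is the first all-equal step.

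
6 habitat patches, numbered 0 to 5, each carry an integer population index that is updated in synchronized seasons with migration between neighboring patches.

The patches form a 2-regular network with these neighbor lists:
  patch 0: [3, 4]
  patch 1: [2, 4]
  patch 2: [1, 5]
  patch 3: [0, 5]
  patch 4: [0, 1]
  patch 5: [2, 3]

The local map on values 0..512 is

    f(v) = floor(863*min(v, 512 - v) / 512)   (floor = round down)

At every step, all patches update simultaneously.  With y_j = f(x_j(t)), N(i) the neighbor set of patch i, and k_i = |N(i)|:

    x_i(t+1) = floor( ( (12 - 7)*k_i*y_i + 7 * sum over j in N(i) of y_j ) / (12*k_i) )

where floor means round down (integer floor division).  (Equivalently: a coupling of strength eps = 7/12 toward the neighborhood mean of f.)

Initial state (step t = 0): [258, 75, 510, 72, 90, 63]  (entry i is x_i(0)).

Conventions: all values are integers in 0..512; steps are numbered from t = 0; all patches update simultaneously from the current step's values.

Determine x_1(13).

Answer: x_1(13) = 303

Derivation:
t=0: [258, 75, 510, 72, 90, 63]
t=1: [257, 97, 68, 206, 224, 80]
t=2: [389, 211, 134, 308, 329, 190]
t=3: [276, 303, 290, 296, 292, 299]
t=4: [379, 363, 363, 372, 372, 364]
t=5: [230, 246, 250, 235, 236, 245]
t=6: [392, 411, 416, 398, 399, 409]
t=7: [195, 173, 167, 189, 187, 175]
t=8: [321, 295, 287, 313, 311, 297]
t=9: [330, 361, 369, 338, 340, 359]
t=10: [297, 260, 249, 286, 283, 262]
t=11: [373, 411, 421, 386, 389, 408]
t=12: [219, 175, 164, 207, 204, 179]
t=13: [355, 303, 288, 340, 336, 307]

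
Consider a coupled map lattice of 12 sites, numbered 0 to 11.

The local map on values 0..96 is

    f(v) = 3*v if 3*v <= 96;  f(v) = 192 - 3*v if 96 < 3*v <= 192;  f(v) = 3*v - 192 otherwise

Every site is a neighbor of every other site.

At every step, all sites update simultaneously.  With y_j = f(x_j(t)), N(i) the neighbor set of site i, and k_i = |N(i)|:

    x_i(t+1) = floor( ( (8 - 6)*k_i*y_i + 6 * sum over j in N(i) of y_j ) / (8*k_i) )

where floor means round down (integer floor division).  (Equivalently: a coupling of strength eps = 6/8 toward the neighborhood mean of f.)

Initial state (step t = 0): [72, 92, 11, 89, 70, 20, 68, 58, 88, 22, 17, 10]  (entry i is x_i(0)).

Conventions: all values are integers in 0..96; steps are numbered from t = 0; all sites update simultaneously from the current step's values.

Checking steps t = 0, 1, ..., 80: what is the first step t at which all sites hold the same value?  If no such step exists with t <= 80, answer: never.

Simulating step by step:
t=0: [72, 92, 11, 89, 70, 20, 68, 58, 88, 22, 17, 10]  (not all equal)
t=1: [41, 52, 43, 50, 40, 47, 39, 40, 50, 49, 46, 42]  (not all equal)
t=2: [59, 53, 58, 54, 59, 56, 60, 59, 54, 55, 56, 58]  (not all equal)
t=3: [20, 23, 21, 23, 20, 22, 19, 20, 23, 22, 22, 21]  (not all equal)
t=4: [63, 64, 63, 64, 63, 64, 62, 63, 64, 64, 64, 63]  (not all equal)
t=5: [1, 1, 1, 1, 1, 1, 2, 1, 1, 1, 1, 1]  (not all equal)
t=6: [3, 3, 3, 3, 3, 3, 3, 3, 3, 3, 3, 3]  (all equal)

Answer: 6
Key observation: Synchronization is absorbing here: once all sites are equal they stay equal, and step 6 is the first all-equal step.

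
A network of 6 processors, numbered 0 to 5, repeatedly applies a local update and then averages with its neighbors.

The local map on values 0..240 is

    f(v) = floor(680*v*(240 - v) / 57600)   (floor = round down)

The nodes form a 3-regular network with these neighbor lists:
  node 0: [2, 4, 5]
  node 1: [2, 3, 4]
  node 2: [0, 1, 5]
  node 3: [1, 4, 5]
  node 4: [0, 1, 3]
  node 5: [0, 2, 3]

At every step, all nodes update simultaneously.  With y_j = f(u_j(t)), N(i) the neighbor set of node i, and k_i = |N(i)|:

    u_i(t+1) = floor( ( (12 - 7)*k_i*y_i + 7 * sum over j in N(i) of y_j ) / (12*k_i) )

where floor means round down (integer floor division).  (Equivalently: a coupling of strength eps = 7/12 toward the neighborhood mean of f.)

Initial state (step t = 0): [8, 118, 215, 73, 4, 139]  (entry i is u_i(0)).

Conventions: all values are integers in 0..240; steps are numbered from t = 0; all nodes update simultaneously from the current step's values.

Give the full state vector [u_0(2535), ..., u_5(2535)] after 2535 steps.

Simulating step by step:
t=0: [8, 118, 215, 73, 4, 139]
t=1: [55, 112, 95, 126, 69, 112]
t=2: [141, 161, 156, 163, 146, 158]
t=3: [159, 152, 154, 151, 157, 153]
t=4: [153, 156, 155, 156, 154, 156]
t=5: [155, 154, 155, 154, 155, 154]
t=6: [155, 155, 155, 155, 155, 155]
t=7: [155, 155, 155, 155, 155, 155]

Answer: [155, 155, 155, 155, 155, 155]
Key observation: The state at step 6, [155, 155, 155, 155, 155, 155], reappears at step 7: the system is in a cycle of period 1 from step 6 on.  Therefore the state at step 2535 equals the state at step 6 + ((2535 - 6) mod 1) = 6, which is [155, 155, 155, 155, 155, 155].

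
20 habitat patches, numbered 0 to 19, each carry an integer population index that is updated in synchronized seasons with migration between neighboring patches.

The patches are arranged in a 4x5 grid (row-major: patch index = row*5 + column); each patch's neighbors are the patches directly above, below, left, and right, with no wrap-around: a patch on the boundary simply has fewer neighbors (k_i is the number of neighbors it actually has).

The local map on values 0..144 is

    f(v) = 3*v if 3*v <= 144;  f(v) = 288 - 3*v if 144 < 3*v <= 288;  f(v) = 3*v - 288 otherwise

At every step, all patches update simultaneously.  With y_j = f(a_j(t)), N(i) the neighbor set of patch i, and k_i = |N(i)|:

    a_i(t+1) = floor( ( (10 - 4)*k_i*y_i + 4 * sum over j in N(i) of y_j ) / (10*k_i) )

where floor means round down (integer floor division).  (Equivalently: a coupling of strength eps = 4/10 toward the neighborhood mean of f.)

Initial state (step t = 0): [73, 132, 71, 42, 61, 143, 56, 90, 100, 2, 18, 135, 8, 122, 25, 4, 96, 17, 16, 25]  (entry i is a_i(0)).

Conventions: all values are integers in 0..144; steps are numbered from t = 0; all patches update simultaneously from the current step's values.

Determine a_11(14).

Simulating step by step:
t=0: [73, 132, 71, 42, 61, 143, 56, 90, 100, 2, 18, 135, 8, 122, 25, 4, 96, 17, 16, 25]
t=1: [91, 100, 78, 101, 89, 117, 110, 33, 30, 29, 68, 90, 40, 62, 66, 18, 24, 40, 56, 69]
t=2: [24, 22, 49, 31, 33, 56, 44, 90, 84, 79, 68, 42, 105, 103, 90, 63, 68, 113, 112, 90]
t=3: [80, 85, 108, 92, 88, 110, 112, 44, 39, 51, 96, 108, 37, 25, 22, 93, 87, 51, 40, 24]
t=4: [43, 37, 45, 30, 43, 38, 53, 110, 105, 108, 11, 40, 104, 86, 77, 10, 40, 115, 109, 80]
t=5: [122, 119, 113, 92, 102, 107, 116, 56, 36, 50, 55, 102, 39, 32, 49, 48, 99, 58, 41, 48]
t=6: [67, 66, 57, 30, 40, 54, 60, 105, 101, 118, 99, 41, 105, 106, 135, 112, 42, 101, 121, 139]
t=7: [95, 95, 97, 87, 103, 102, 101, 42, 30, 73, 45, 100, 35, 41, 100, 55, 100, 39, 68, 115]
t=8: [6, 4, 22, 31, 31, 31, 24, 96, 88, 57, 101, 33, 100, 102, 40, 103, 40, 97, 90, 53]
t=9: [31, 28, 53, 80, 97, 69, 63, 17, 37, 101, 37, 81, 19, 28, 107, 39, 88, 21, 30, 105]
t=10: [88, 93, 101, 61, 14, 89, 85, 70, 86, 28, 99, 56, 58, 79, 36, 97, 44, 60, 77, 40]
t=11: [20, 15, 34, 74, 63, 21, 42, 66, 49, 74, 24, 100, 104, 61, 98, 30, 110, 105, 71, 105]
t=12: [57, 65, 88, 85, 85, 72, 96, 93, 117, 72, 65, 33, 37, 87, 30, 76, 42, 35, 66, 32]
t=13: [103, 74, 32, 35, 40, 71, 27, 25, 51, 68, 86, 92, 90, 51, 80, 79, 110, 106, 84, 93]
t=14: [40, 66, 90, 109, 109, 62, 71, 78, 120, 90, 36, 24, 36, 104, 59, 45, 37, 30, 44, 22]

Answer: a_11(14) = 24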